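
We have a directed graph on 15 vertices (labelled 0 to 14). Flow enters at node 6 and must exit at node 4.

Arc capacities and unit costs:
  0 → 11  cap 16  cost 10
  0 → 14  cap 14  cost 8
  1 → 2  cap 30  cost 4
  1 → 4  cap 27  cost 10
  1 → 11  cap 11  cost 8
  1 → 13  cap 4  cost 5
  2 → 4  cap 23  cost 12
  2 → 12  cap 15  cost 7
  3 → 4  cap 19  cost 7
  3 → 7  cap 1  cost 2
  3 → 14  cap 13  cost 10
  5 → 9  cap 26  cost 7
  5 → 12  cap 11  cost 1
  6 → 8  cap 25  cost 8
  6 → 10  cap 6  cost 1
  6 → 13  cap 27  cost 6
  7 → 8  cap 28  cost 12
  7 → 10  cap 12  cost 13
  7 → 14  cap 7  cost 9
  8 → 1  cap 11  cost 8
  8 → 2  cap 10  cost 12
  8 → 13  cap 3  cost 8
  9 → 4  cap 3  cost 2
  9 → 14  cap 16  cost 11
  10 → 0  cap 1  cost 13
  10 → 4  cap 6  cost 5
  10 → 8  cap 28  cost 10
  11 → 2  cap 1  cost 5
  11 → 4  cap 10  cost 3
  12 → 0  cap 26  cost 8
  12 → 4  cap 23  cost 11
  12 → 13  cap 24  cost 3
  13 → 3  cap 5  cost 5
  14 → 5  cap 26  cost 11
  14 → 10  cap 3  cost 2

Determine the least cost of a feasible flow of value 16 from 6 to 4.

Minimum cost for 16 units: 256

shortest-cost path #1: 6→10→4 push 6 @ unit cost 6 (adds 36)
shortest-cost path #2: 6→13→3→4 push 5 @ unit cost 18 (adds 90)
shortest-cost path #3: 6→8→1→4 push 5 @ unit cost 26 (adds 130)
total cost = 256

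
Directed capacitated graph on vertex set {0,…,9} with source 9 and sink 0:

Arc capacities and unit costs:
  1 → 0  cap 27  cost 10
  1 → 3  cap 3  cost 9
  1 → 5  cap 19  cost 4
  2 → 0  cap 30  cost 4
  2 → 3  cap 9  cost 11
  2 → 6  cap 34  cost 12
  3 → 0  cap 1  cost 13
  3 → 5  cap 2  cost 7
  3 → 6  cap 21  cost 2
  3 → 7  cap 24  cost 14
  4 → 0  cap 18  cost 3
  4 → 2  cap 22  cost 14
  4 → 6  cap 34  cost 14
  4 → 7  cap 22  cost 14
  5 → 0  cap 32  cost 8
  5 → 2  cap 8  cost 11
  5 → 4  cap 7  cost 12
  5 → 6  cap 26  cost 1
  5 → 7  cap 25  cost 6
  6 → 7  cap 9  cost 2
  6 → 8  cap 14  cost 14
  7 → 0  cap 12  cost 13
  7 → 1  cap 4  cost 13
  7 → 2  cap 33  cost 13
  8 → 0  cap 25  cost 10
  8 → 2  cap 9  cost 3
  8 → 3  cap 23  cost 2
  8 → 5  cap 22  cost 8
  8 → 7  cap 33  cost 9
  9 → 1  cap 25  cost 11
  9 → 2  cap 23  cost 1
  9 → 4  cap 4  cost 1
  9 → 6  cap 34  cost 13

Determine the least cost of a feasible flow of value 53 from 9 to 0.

Minimum cost for 53 units: 684

shortest-cost path #1: 9→4→0 push 4 @ unit cost 4 (adds 16)
shortest-cost path #2: 9→2→0 push 23 @ unit cost 5 (adds 115)
shortest-cost path #3: 9→1→0 push 25 @ unit cost 21 (adds 525)
shortest-cost path #4: 9→6→7→0 push 1 @ unit cost 28 (adds 28)
total cost = 684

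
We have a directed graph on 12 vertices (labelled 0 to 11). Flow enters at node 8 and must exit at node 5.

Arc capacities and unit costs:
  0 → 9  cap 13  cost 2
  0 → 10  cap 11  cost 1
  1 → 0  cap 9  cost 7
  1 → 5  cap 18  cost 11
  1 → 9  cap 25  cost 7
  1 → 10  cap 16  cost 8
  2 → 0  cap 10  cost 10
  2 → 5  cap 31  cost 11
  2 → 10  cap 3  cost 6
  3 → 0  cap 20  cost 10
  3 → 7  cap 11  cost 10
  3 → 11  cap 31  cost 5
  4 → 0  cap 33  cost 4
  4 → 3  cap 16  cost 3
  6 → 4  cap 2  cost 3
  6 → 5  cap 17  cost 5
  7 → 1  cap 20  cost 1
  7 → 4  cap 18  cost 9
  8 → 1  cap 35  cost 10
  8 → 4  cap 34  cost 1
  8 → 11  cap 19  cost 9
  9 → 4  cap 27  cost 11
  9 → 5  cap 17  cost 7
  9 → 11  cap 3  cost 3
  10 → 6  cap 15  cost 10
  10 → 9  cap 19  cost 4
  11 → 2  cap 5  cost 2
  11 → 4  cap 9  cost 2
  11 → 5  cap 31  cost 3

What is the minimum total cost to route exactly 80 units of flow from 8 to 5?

Minimum cost for 80 units: 1375

shortest-cost path #1: 8→11→5 push 19 @ unit cost 12 (adds 228)
shortest-cost path #2: 8→4→3→11→5 push 12 @ unit cost 12 (adds 144)
shortest-cost path #3: 8→4→0→9→5 push 13 @ unit cost 14 (adds 182)
shortest-cost path #4: 8→4→0→10→9→5 push 4 @ unit cost 17 (adds 68)
shortest-cost path #5: 8→1→5 push 18 @ unit cost 21 (adds 378)
shortest-cost path #6: 8→4→0→10→6→5 push 5 @ unit cost 21 (adds 105)
shortest-cost path #7: 8→1→9→10→6→5 push 4 @ unit cost 28 (adds 112)
shortest-cost path #8: 8→1→9→0→10→6→5 push 2 @ unit cost 31 (adds 62)
shortest-cost path #9: 8→1→9→0→4→3→11→2→5 push 3 @ unit cost 32 (adds 96)
total cost = 1375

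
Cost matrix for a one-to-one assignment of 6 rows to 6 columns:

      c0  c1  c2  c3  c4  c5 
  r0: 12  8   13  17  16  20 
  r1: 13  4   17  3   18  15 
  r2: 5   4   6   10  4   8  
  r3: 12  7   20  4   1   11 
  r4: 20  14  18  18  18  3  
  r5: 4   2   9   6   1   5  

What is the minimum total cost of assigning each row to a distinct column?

optimal assignment: row0→col1 (cost 8), row1→col3 (cost 3), row2→col2 (cost 6), row3→col4 (cost 1), row4→col5 (cost 3), row5→col0 (cost 4)
total = 8 + 3 + 6 + 1 + 3 + 4 = 25

Minimum assignment cost: 25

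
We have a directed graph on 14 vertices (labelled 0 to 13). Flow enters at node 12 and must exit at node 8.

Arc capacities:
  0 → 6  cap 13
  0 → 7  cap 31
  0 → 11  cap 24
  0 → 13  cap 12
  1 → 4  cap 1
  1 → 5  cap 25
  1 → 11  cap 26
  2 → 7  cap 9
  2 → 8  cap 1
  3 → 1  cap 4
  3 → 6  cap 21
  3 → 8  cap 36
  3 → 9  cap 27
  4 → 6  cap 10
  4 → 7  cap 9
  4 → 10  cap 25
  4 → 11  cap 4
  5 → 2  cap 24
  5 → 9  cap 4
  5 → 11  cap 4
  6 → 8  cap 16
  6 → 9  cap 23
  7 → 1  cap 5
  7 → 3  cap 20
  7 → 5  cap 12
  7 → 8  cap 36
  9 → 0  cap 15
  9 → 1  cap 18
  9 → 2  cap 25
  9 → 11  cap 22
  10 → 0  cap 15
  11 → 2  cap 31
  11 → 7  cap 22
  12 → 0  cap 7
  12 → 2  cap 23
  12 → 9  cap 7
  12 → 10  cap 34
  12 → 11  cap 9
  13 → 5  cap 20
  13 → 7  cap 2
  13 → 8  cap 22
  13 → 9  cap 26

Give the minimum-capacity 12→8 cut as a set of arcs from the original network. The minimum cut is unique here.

Min-cut arcs: {(2,7), (2,8), (10,0), (12,0), (12,9), (12,11)} (total capacity 48)

augment #1: 12→2→8 push 1
augment #2: 12→0→6→8 push 7
augment #3: 12→2→7→8 push 9
augment #4: 12→11→7→8 push 9
augment #5: 12→9→0→6→8 push 6
augment #6: 12→9→0→7→8 push 1
augment #7: 12→10→0→7→8 push 15
max flow = 48; residual-reachable set from 12 gives S-side
cut edges (S→T): {(2,7), (2,8), (10,0), (12,0), (12,9), (12,11)} total cap 48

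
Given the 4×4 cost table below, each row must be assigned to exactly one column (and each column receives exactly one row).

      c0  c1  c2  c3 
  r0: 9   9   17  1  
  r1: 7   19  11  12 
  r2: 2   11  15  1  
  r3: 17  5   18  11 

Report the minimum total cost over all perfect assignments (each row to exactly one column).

Minimum assignment cost: 19

optimal assignment: row0→col3 (cost 1), row1→col2 (cost 11), row2→col0 (cost 2), row3→col1 (cost 5)
total = 1 + 11 + 2 + 5 = 19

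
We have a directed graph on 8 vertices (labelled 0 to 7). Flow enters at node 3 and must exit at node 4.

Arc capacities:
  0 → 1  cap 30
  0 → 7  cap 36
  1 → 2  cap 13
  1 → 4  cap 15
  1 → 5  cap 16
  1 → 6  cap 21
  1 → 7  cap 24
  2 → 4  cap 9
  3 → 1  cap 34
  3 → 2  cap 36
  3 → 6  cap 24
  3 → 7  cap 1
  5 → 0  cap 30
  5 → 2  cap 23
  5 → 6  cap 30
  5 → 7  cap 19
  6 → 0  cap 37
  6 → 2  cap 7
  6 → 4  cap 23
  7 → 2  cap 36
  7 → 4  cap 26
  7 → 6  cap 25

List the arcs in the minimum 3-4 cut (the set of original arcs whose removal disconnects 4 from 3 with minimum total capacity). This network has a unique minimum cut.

augment #1: 3→1→4 push 15
augment #2: 3→2→4 push 9
augment #3: 3→6→4 push 23
augment #4: 3→7→4 push 1
augment #5: 3→1→7→4 push 19
augment #6: 3→6→0→7→4 push 1
max flow = 68; residual-reachable set from 3 gives S-side
cut edges (S→T): {(2,4), (3,1), (3,6), (3,7)} total cap 68

Min-cut arcs: {(2,4), (3,1), (3,6), (3,7)} (total capacity 68)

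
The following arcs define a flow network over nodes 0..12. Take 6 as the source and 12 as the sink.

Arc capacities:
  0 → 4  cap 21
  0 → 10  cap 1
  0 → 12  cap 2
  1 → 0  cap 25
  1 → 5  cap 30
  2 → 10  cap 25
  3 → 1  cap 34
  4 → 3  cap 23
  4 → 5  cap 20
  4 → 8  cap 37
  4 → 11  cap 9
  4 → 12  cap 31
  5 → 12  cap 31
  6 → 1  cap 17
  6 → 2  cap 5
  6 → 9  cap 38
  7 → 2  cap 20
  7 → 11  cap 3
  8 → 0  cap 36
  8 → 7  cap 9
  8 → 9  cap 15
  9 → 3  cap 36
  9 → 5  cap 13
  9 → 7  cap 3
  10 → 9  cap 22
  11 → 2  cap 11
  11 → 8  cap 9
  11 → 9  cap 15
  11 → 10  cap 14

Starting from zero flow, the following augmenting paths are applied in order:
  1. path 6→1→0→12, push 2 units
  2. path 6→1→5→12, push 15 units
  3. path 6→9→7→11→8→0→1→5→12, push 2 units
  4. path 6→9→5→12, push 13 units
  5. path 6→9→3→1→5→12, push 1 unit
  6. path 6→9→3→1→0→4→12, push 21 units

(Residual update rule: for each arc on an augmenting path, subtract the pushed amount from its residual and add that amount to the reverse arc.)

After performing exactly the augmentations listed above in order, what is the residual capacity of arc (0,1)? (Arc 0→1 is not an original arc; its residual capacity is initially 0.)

after path 1 (6→1→0→12, push 2): res(0,1)=2
after path 2 (6→1→5→12, push 15): res(0,1)=2
after path 3 (6→9→7→11→8→0→1→5→12, push 2): res(0,1)=0
after path 4 (6→9→5→12, push 13): res(0,1)=0
after path 5 (6→9→3→1→5→12, push 1): res(0,1)=0
after path 6 (6→9→3→1→0→4→12, push 21): res(0,1)=21

Residual capacity of (0,1): 21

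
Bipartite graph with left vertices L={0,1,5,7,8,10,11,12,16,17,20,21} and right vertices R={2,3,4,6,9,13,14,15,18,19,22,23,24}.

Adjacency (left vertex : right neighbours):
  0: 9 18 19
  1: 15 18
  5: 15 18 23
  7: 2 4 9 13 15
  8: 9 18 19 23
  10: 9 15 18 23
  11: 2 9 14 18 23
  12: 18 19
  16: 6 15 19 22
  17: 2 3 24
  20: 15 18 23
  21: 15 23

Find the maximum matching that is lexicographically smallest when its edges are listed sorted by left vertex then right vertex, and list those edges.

|M| = 9 (so the lex-smallest maximum matching has 9 edges)
process left vertices in ascending order; for each, take the smallest-labelled available neighbour that still permits 9 edges overall, or leave it unmatched if none does
lex-smallest matching: {0-9, 1-15, 5-18, 7-2, 8-19, 10-23, 11-14, 16-6, 17-3}

Lex-smallest maximum matching: {(0,9), (1,15), (5,18), (7,2), (8,19), (10,23), (11,14), (16,6), (17,3)}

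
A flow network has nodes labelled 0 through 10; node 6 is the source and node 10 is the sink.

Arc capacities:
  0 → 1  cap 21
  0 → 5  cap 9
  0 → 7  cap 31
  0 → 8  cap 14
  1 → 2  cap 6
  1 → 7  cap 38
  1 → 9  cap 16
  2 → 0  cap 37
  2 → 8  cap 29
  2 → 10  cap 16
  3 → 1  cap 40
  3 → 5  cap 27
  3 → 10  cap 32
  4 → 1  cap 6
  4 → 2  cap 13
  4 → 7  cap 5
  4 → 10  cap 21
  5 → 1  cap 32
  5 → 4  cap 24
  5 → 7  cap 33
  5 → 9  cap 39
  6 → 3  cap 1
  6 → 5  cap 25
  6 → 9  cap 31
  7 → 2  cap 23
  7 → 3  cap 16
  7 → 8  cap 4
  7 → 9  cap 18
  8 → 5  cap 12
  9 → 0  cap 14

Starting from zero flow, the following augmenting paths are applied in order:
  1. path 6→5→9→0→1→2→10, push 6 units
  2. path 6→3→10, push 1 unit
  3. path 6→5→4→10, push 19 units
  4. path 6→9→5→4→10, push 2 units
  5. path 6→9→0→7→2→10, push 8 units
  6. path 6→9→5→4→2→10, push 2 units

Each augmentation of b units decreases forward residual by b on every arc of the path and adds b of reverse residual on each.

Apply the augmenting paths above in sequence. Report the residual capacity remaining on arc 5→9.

after path 1 (6→5→9→0→1→2→10, push 6): res(5,9)=33
after path 2 (6→3→10, push 1): res(5,9)=33
after path 3 (6→5→4→10, push 19): res(5,9)=33
after path 4 (6→9→5→4→10, push 2): res(5,9)=35
after path 5 (6→9→0→7→2→10, push 8): res(5,9)=35
after path 6 (6→9→5→4→2→10, push 2): res(5,9)=37

Residual capacity of (5,9): 37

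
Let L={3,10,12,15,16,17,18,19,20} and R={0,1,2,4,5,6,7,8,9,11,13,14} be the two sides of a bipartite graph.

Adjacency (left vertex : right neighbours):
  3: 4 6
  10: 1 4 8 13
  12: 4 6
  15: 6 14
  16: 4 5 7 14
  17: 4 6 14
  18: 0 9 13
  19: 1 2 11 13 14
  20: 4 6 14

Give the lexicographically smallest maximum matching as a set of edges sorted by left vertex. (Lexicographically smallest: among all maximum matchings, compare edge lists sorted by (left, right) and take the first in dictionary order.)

Lex-smallest maximum matching: {(3,4), (10,1), (12,6), (15,14), (16,5), (18,0), (19,2)}

|M| = 7 (so the lex-smallest maximum matching has 7 edges)
process left vertices in ascending order; for each, take the smallest-labelled available neighbour that still permits 7 edges overall, or leave it unmatched if none does
lex-smallest matching: {3-4, 10-1, 12-6, 15-14, 16-5, 18-0, 19-2}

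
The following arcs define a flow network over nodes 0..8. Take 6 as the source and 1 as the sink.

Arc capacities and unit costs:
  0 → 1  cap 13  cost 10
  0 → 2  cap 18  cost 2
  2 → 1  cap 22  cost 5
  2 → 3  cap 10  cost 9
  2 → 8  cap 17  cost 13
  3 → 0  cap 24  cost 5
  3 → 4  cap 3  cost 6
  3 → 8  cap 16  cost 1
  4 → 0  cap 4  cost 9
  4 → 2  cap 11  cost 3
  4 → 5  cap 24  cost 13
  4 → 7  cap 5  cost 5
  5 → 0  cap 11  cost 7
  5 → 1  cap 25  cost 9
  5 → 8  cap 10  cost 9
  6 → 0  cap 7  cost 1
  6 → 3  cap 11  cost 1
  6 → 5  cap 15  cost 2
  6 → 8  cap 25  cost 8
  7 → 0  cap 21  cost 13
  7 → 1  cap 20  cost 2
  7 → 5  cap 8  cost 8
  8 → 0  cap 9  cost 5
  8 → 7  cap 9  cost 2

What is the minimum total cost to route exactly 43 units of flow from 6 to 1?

shortest-cost path #1: 6→3→8→7→1 push 9 @ unit cost 6 (adds 54)
shortest-cost path #2: 6→0→2→1 push 7 @ unit cost 8 (adds 56)
shortest-cost path #3: 6→5→1 push 15 @ unit cost 11 (adds 165)
shortest-cost path #4: 6→3→0→2→1 push 2 @ unit cost 13 (adds 26)
shortest-cost path #5: 6→8→3→0→2→1 push 9 @ unit cost 19 (adds 171)
shortest-cost path #6: 6→8→0→3→4→7→1 push 1 @ unit cost 21 (adds 21)
total cost = 493

Minimum cost for 43 units: 493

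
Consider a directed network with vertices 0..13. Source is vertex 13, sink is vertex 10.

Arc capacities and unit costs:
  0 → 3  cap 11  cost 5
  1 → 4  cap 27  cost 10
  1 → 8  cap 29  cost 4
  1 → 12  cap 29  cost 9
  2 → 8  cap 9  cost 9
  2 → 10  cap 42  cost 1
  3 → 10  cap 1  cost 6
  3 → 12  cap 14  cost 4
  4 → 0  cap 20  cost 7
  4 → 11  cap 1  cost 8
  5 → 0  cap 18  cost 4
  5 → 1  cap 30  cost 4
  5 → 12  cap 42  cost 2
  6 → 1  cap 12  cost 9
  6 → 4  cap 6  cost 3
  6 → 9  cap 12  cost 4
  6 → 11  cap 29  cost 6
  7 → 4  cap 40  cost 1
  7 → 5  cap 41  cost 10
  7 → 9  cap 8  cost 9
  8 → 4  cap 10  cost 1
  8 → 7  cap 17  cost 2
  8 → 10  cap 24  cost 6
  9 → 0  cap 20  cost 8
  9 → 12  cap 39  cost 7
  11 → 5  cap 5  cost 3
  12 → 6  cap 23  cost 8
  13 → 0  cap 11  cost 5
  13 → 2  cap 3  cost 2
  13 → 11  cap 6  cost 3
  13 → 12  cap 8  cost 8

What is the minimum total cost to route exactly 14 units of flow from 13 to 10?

shortest-cost path #1: 13→2→10 push 3 @ unit cost 3 (adds 9)
shortest-cost path #2: 13→0→3→10 push 1 @ unit cost 16 (adds 16)
shortest-cost path #3: 13→11→5→1→8→10 push 5 @ unit cost 20 (adds 100)
shortest-cost path #4: 13→12→6→1→8→10 push 5 @ unit cost 35 (adds 175)
total cost = 300

Minimum cost for 14 units: 300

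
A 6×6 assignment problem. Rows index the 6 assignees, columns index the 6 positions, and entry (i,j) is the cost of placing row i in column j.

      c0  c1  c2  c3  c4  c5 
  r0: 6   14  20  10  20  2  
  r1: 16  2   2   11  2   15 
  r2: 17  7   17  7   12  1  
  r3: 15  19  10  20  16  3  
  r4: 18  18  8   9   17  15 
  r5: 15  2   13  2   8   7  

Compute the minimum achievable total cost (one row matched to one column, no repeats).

Minimum assignment cost: 28

one of 2 optimal assignments: row0→col0 (cost 6), row1→col4 (cost 2), row2→col1 (cost 7), row3→col5 (cost 3), row4→col2 (cost 8), row5→col3 (cost 2)
total = 6 + 2 + 7 + 3 + 8 + 2 = 28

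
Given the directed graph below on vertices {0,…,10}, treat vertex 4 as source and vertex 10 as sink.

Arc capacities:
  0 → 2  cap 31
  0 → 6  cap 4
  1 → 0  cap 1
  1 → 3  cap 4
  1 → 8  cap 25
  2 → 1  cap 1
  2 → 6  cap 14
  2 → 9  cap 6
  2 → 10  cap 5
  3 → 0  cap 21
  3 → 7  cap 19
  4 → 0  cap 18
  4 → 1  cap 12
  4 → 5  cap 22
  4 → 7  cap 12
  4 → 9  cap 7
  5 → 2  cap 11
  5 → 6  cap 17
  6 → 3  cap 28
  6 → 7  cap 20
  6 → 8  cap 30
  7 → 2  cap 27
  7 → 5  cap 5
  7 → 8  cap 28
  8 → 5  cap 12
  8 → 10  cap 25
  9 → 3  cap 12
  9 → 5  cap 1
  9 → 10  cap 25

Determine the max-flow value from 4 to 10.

Maximum flow value: 43

augment #1: 4→9→10 bottleneck 7, total now 7
augment #2: 4→0→2→10 bottleneck 5, total now 12
augment #3: 4→1→8→10 bottleneck 12, total now 24
augment #4: 4→7→8→10 bottleneck 12, total now 36
augment #5: 4→0→2→9→10 bottleneck 6, total now 42
augment #6: 4→0→6→8→10 bottleneck 1, total now 43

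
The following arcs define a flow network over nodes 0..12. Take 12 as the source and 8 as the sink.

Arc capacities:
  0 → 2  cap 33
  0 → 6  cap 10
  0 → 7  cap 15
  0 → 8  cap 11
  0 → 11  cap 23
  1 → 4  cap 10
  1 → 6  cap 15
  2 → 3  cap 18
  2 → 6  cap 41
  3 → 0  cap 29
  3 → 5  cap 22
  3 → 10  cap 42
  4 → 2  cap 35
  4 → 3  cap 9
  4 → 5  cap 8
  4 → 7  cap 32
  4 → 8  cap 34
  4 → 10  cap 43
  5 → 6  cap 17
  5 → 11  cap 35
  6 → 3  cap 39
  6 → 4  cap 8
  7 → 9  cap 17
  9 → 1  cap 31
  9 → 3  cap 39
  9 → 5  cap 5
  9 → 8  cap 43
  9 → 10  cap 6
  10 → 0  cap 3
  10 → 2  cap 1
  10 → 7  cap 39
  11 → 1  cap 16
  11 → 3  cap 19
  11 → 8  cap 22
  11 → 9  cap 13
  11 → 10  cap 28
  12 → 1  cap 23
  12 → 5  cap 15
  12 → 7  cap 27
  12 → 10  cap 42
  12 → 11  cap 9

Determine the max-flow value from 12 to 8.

augment #1: 12→11→8 bottleneck 9, total now 9
augment #2: 12→1→4→8 bottleneck 10, total now 19
augment #3: 12→5→11→8 bottleneck 13, total now 32
augment #4: 12→7→9→8 bottleneck 17, total now 49
augment #5: 12→10→0→8 bottleneck 3, total now 52
augment #6: 12→1→6→4→8 bottleneck 8, total now 60
augment #7: 12→5→11→9→8 bottleneck 2, total now 62
augment #8: 12→1→6→3→0→8 bottleneck 5, total now 67
augment #9: 12→10→2→3→0→8 bottleneck 1, total now 68

Maximum flow value: 68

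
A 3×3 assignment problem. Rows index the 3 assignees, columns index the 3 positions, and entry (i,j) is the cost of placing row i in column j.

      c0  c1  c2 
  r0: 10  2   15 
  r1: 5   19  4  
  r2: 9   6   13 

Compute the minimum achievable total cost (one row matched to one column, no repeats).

Minimum assignment cost: 15

optimal assignment: row0→col1 (cost 2), row1→col2 (cost 4), row2→col0 (cost 9)
total = 2 + 4 + 9 = 15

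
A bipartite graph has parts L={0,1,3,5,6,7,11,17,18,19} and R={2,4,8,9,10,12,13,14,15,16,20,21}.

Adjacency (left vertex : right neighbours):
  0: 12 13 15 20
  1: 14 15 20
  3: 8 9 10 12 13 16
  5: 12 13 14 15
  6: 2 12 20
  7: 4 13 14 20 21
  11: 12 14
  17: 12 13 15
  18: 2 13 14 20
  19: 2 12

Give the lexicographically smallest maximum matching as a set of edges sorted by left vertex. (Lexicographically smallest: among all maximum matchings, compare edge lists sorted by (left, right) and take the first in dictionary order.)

|M| = 8 (so the lex-smallest maximum matching has 8 edges)
process left vertices in ascending order; for each, take the smallest-labelled available neighbour that still permits 8 edges overall, or leave it unmatched if none does
lex-smallest matching: {0-12, 1-14, 3-8, 5-13, 6-2, 7-4, 17-15, 18-20}

Lex-smallest maximum matching: {(0,12), (1,14), (3,8), (5,13), (6,2), (7,4), (17,15), (18,20)}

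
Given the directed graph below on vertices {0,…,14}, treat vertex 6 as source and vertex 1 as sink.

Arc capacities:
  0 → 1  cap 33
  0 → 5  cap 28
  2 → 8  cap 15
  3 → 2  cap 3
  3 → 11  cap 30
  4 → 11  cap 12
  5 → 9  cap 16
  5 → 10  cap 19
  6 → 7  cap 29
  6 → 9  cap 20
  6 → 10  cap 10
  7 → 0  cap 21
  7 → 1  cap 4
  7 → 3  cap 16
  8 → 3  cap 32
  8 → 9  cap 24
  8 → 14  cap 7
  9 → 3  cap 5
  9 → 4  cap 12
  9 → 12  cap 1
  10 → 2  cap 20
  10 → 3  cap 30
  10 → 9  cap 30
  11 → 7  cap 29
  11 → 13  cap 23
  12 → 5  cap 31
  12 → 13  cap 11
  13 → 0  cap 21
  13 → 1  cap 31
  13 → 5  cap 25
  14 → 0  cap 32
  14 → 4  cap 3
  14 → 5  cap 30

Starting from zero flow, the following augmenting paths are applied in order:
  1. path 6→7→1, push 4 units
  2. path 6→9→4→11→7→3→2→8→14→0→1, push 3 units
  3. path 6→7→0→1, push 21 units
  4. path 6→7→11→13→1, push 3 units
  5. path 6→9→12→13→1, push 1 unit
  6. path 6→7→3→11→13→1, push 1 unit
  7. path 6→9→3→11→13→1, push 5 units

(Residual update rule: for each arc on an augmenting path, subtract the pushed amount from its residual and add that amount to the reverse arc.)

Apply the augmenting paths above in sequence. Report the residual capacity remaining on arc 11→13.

Residual capacity of (11,13): 14

after path 1 (6→7→1, push 4): res(11,13)=23
after path 2 (6→9→4→11→7→3→2→8→14→0→1, push 3): res(11,13)=23
after path 3 (6→7→0→1, push 21): res(11,13)=23
after path 4 (6→7→11→13→1, push 3): res(11,13)=20
after path 5 (6→9→12→13→1, push 1): res(11,13)=20
after path 6 (6→7→3→11→13→1, push 1): res(11,13)=19
after path 7 (6→9→3→11→13→1, push 5): res(11,13)=14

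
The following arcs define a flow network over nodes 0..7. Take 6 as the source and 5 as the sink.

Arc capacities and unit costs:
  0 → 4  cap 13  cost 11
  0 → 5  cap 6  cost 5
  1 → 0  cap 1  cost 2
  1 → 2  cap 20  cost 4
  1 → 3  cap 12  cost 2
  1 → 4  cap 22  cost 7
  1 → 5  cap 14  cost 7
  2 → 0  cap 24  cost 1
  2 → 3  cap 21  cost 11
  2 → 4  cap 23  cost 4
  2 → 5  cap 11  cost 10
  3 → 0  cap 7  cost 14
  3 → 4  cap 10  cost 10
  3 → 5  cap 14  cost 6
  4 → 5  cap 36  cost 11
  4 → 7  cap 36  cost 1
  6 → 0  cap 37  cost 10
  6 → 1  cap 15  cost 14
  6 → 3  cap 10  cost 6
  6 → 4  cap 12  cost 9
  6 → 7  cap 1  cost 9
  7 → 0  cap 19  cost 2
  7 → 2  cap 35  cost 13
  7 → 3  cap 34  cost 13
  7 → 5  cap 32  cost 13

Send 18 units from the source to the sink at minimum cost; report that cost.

shortest-cost path #1: 6→3→5 push 10 @ unit cost 12 (adds 120)
shortest-cost path #2: 6→0→5 push 6 @ unit cost 15 (adds 90)
shortest-cost path #3: 6→4→5 push 2 @ unit cost 20 (adds 40)
total cost = 250

Minimum cost for 18 units: 250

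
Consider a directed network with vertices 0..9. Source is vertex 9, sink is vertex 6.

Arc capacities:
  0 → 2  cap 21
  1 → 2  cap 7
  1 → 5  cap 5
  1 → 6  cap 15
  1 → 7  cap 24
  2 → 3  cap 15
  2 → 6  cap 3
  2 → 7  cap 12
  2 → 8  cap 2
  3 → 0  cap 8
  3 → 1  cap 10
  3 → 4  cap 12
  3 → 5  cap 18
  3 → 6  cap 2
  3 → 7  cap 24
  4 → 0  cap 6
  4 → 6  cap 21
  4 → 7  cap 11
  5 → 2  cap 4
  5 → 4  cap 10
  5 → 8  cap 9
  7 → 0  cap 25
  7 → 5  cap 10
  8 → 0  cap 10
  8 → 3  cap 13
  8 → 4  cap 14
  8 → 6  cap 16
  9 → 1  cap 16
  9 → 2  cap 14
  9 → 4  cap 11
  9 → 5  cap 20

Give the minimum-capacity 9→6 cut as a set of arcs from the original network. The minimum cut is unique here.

Min-cut arcs: {(1,6), (2,6), (2,8), (3,6), (4,6), (5,8)} (total capacity 52)

augment #1: 9→1→6 push 15
augment #2: 9→2→6 push 3
augment #3: 9→4→6 push 11
augment #4: 9→2→3→6 push 2
augment #5: 9→2→8→6 push 2
augment #6: 9→5→4→6 push 10
augment #7: 9→5→8→6 push 9
max flow = 52; residual-reachable set from 9 gives S-side
cut edges (S→T): {(1,6), (2,6), (2,8), (3,6), (4,6), (5,8)} total cap 52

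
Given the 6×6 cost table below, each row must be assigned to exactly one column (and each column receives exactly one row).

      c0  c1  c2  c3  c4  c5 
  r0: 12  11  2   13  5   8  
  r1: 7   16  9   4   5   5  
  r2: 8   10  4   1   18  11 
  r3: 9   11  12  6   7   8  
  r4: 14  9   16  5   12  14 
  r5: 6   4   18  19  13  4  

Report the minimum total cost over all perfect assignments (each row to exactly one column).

one of 3 optimal assignments: row0→col2 (cost 2), row1→col0 (cost 7), row2→col3 (cost 1), row3→col4 (cost 7), row4→col1 (cost 9), row5→col5 (cost 4)
total = 2 + 7 + 1 + 7 + 9 + 4 = 30

Minimum assignment cost: 30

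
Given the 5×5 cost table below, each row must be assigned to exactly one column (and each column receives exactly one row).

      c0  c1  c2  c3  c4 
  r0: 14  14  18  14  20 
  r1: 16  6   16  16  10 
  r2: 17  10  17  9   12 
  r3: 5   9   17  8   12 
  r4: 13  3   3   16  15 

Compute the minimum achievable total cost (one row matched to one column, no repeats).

optimal assignment: row0→col3 (cost 14), row1→col1 (cost 6), row2→col4 (cost 12), row3→col0 (cost 5), row4→col2 (cost 3)
total = 14 + 6 + 12 + 5 + 3 = 40

Minimum assignment cost: 40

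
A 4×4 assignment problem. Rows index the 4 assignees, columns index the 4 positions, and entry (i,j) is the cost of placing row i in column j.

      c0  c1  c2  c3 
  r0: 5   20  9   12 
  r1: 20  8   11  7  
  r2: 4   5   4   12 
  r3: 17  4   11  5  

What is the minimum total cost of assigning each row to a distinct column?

optimal assignment: row0→col0 (cost 5), row1→col3 (cost 7), row2→col2 (cost 4), row3→col1 (cost 4)
total = 5 + 7 + 4 + 4 = 20

Minimum assignment cost: 20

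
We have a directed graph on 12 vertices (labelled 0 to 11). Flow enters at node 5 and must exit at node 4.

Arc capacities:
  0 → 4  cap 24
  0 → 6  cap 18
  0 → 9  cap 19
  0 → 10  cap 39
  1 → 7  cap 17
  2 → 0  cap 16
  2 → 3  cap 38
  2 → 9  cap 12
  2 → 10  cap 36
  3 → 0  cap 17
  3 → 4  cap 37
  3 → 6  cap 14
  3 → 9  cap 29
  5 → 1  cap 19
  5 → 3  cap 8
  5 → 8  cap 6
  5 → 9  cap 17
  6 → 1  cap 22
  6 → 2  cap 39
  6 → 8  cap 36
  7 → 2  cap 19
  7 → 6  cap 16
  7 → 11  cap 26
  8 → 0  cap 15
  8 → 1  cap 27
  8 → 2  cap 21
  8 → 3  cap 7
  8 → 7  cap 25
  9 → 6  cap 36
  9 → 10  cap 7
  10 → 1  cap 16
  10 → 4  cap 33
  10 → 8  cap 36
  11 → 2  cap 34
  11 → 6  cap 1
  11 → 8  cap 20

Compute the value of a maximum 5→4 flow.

Maximum flow value: 48

augment #1: 5→3→4 bottleneck 8, total now 8
augment #2: 5→8→0→4 bottleneck 6, total now 14
augment #3: 5→9→10→4 bottleneck 7, total now 21
augment #4: 5→1→7→2→0→4 bottleneck 16, total now 37
augment #5: 5→1→7→2→3→4 bottleneck 1, total now 38
augment #6: 5→9→6→2→3→4 bottleneck 10, total now 48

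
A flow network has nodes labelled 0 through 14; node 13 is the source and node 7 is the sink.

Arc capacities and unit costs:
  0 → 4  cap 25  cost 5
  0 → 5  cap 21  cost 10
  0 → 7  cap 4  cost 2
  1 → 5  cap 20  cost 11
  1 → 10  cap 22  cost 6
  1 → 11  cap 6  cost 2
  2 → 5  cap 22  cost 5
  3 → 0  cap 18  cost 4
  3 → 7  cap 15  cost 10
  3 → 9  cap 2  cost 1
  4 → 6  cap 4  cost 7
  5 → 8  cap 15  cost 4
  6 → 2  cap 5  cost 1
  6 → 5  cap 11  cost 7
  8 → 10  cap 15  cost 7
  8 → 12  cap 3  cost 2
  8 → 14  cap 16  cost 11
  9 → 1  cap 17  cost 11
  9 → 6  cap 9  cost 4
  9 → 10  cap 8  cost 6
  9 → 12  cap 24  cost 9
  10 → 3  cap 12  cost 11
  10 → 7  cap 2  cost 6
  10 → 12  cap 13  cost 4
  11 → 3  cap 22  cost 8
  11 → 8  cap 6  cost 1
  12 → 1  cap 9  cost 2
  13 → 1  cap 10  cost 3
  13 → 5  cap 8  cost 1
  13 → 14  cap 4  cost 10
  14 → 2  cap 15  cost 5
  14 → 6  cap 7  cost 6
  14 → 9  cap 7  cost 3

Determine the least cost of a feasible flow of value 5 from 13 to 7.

Minimum cost for 5 units: 87

shortest-cost path #1: 13→1→10→7 push 2 @ unit cost 15 (adds 30)
shortest-cost path #2: 13→1→11→3→0→7 push 3 @ unit cost 19 (adds 57)
total cost = 87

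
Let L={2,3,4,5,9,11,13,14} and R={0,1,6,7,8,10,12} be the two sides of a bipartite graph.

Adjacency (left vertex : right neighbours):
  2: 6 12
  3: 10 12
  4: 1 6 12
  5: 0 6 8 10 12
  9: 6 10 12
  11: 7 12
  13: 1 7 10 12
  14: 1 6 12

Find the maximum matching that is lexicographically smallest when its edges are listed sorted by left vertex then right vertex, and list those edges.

Lex-smallest maximum matching: {(2,6), (3,10), (4,1), (5,0), (9,12), (11,7)}

|M| = 6 (so the lex-smallest maximum matching has 6 edges)
process left vertices in ascending order; for each, take the smallest-labelled available neighbour that still permits 6 edges overall, or leave it unmatched if none does
lex-smallest matching: {2-6, 3-10, 4-1, 5-0, 9-12, 11-7}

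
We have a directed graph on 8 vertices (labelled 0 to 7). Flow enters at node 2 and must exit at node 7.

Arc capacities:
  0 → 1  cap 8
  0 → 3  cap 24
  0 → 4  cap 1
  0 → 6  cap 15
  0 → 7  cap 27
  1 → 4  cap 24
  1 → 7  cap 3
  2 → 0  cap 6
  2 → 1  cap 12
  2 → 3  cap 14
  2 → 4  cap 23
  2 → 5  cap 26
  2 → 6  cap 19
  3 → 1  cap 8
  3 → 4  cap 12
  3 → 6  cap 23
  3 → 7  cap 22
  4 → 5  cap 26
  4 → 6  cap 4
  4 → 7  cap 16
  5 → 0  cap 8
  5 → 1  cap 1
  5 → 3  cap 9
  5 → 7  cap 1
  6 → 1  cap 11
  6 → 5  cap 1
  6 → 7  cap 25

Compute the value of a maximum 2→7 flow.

Maximum flow value: 80

augment #1: 2→0→7 bottleneck 6, total now 6
augment #2: 2→1→7 bottleneck 3, total now 9
augment #3: 2→3→7 bottleneck 14, total now 23
augment #4: 2→4→7 bottleneck 16, total now 39
augment #5: 2→5→7 bottleneck 1, total now 40
augment #6: 2→6→7 bottleneck 19, total now 59
augment #7: 2→4→6→7 bottleneck 4, total now 63
augment #8: 2→5→0→7 bottleneck 8, total now 71
augment #9: 2→5→3→7 bottleneck 8, total now 79
augment #10: 2→5→3→6→7 bottleneck 1, total now 80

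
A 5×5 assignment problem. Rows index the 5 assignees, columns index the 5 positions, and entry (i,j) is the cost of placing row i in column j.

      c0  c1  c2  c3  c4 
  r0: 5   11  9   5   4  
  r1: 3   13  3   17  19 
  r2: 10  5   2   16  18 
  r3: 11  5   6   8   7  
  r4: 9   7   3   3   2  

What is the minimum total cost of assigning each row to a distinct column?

one of 2 optimal assignments: row0→col3 (cost 5), row1→col0 (cost 3), row2→col2 (cost 2), row3→col1 (cost 5), row4→col4 (cost 2)
total = 5 + 3 + 2 + 5 + 2 = 17

Minimum assignment cost: 17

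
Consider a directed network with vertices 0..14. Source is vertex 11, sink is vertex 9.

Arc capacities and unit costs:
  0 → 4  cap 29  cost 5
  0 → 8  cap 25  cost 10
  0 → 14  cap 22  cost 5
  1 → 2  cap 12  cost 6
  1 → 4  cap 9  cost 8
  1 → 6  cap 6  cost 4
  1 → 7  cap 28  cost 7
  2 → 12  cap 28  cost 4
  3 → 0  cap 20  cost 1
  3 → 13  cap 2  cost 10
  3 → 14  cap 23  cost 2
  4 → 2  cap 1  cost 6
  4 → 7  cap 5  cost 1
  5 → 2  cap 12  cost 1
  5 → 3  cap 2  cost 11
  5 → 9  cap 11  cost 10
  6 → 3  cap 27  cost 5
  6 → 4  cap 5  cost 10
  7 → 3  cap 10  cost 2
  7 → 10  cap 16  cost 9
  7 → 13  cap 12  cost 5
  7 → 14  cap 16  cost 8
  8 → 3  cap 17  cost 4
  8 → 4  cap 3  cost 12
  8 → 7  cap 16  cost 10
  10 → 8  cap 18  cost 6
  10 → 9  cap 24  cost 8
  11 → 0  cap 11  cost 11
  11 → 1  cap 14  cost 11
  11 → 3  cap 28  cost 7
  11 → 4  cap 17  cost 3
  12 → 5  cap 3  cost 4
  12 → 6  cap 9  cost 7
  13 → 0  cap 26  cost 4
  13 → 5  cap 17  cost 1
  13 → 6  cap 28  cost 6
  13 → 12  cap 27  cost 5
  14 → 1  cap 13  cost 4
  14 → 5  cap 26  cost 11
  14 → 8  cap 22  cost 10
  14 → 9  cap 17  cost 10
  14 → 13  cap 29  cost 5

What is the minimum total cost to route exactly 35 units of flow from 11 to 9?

shortest-cost path #1: 11→4→7→3→14→9 push 5 @ unit cost 18 (adds 90)
shortest-cost path #2: 11→3→14→9 push 12 @ unit cost 19 (adds 228)
shortest-cost path #3: 11→3→7→13→5→9 push 5 @ unit cost 21 (adds 105)
shortest-cost path #4: 11→3→14→13→5→9 push 6 @ unit cost 25 (adds 150)
shortest-cost path #5: 11→4→2→12→5→13→7→10→9 push 1 @ unit cost 28 (adds 28)
shortest-cost path #6: 11→3→13→7→10→9 push 2 @ unit cost 29 (adds 58)
shortest-cost path #7: 11→3→0→14→13→7→10→9 push 2 @ unit cost 30 (adds 60)
shortest-cost path #8: 11→1→7→10→9 push 2 @ unit cost 35 (adds 70)
total cost = 789

Minimum cost for 35 units: 789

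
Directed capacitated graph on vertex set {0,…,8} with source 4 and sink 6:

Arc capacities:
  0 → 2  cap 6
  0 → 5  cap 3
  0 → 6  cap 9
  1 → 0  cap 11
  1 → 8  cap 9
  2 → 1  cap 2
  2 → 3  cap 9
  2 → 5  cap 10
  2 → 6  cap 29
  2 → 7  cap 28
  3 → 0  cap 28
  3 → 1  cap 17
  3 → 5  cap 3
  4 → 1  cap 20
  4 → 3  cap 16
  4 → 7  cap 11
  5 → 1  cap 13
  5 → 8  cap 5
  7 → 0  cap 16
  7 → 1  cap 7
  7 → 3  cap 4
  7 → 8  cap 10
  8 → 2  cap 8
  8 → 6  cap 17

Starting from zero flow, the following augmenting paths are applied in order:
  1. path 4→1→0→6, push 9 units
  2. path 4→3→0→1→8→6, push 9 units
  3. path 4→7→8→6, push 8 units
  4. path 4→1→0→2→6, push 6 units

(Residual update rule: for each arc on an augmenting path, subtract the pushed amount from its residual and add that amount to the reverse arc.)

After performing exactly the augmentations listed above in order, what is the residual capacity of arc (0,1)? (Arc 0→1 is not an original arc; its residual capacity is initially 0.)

Residual capacity of (0,1): 6

after path 1 (4→1→0→6, push 9): res(0,1)=9
after path 2 (4→3→0→1→8→6, push 9): res(0,1)=0
after path 3 (4→7→8→6, push 8): res(0,1)=0
after path 4 (4→1→0→2→6, push 6): res(0,1)=6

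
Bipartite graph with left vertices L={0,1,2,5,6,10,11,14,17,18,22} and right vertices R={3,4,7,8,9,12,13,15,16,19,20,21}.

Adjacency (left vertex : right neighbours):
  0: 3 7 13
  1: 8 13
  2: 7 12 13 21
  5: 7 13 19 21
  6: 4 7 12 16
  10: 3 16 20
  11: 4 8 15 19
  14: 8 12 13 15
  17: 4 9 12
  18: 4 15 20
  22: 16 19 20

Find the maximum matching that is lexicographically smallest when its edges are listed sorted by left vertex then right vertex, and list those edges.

Lex-smallest maximum matching: {(0,3), (1,8), (2,7), (5,13), (6,4), (10,16), (11,15), (14,12), (17,9), (18,20), (22,19)}

|M| = 11 (so the lex-smallest maximum matching has 11 edges)
process left vertices in ascending order; for each, take the smallest-labelled available neighbour that still permits 11 edges overall, or leave it unmatched if none does
lex-smallest matching: {0-3, 1-8, 2-7, 5-13, 6-4, 10-16, 11-15, 14-12, 17-9, 18-20, 22-19}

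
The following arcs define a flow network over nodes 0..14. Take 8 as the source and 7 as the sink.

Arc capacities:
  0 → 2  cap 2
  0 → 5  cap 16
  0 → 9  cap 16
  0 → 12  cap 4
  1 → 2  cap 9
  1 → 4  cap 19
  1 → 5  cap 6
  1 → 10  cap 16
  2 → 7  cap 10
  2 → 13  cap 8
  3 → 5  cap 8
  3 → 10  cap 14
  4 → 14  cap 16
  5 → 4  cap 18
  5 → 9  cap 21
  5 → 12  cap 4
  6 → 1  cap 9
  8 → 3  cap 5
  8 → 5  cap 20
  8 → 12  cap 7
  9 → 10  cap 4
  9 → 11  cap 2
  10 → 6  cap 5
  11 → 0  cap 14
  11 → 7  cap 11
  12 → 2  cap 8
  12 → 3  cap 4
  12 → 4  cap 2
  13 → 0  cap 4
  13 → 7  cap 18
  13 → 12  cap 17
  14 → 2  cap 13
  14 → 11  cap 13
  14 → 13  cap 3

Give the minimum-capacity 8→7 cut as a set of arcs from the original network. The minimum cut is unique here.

augment #1: 8→12→2→7 push 7
augment #2: 8→5→9→11→7 push 2
augment #3: 8→5→12→2→7 push 1
augment #4: 8→5→4→14→2→7 push 2
augment #5: 8→5→4→14→11→7 push 9
augment #6: 8→5→4→14→13→7 push 3
augment #7: 8→5→4→14→2→13→7 push 2
augment #8: 8→3→10→6→1→2→13→7 push 5
max flow = 31; residual-reachable set from 8 gives S-side
cut edges (S→T): {(4,14), (9,11), (10,6), (12,2)} total cap 31

Min-cut arcs: {(4,14), (9,11), (10,6), (12,2)} (total capacity 31)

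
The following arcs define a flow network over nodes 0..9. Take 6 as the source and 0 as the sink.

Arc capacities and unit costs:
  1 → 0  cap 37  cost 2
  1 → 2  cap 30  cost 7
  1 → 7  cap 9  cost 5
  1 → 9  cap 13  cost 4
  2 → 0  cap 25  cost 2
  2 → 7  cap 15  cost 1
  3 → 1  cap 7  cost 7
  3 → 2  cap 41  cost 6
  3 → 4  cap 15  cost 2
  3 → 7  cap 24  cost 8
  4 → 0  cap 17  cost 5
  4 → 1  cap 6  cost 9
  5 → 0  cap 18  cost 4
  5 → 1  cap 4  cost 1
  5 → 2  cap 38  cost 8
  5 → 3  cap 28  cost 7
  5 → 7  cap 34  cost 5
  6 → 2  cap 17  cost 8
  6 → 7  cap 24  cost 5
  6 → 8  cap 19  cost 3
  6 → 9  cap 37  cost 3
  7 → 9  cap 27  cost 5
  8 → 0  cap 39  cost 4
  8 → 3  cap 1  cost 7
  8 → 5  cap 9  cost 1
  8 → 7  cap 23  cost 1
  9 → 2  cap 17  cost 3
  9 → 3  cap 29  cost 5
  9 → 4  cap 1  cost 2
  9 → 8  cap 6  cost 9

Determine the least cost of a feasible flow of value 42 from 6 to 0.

shortest-cost path #1: 6→8→0 push 19 @ unit cost 7 (adds 133)
shortest-cost path #2: 6→9→2→0 push 17 @ unit cost 8 (adds 136)
shortest-cost path #3: 6→2→0 push 6 @ unit cost 10 (adds 60)
total cost = 329

Minimum cost for 42 units: 329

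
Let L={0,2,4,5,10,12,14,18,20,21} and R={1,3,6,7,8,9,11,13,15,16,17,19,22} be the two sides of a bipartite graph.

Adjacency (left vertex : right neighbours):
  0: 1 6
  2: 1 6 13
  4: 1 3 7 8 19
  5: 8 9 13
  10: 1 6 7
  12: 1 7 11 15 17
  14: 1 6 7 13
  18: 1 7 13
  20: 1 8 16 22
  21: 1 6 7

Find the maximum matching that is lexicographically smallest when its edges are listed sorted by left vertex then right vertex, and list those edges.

|M| = 8 (so the lex-smallest maximum matching has 8 edges)
process left vertices in ascending order; for each, take the smallest-labelled available neighbour that still permits 8 edges overall, or leave it unmatched if none does
lex-smallest matching: {0-1, 2-6, 4-3, 5-8, 10-7, 12-11, 14-13, 20-16}

Lex-smallest maximum matching: {(0,1), (2,6), (4,3), (5,8), (10,7), (12,11), (14,13), (20,16)}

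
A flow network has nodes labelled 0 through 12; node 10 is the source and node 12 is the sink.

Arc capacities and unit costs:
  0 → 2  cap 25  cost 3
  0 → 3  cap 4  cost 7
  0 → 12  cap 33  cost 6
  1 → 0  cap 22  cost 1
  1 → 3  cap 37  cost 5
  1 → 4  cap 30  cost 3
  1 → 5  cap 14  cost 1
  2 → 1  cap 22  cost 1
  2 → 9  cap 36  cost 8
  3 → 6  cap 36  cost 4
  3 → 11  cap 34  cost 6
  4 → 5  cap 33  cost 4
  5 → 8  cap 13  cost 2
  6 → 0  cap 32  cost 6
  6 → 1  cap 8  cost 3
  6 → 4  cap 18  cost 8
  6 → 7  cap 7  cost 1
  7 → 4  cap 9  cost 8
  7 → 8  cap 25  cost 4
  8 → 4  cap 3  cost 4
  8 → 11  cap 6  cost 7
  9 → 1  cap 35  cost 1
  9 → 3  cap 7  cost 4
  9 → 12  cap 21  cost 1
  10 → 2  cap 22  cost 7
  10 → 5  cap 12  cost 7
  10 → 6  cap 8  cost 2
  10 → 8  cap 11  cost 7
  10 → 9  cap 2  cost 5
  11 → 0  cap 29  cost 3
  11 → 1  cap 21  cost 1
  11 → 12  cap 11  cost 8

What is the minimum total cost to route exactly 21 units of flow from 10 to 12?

Minimum cost for 21 units: 273

shortest-cost path #1: 10→9→12 push 2 @ unit cost 6 (adds 12)
shortest-cost path #2: 10→6→1→0→12 push 8 @ unit cost 12 (adds 96)
shortest-cost path #3: 10→2→1→0→12 push 11 @ unit cost 15 (adds 165)
total cost = 273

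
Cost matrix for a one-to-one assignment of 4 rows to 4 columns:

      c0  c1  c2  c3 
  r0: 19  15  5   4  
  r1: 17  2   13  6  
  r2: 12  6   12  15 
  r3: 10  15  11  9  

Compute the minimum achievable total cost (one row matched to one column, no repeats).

Minimum assignment cost: 27

optimal assignment: row0→col2 (cost 5), row1→col3 (cost 6), row2→col1 (cost 6), row3→col0 (cost 10)
total = 5 + 6 + 6 + 10 = 27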